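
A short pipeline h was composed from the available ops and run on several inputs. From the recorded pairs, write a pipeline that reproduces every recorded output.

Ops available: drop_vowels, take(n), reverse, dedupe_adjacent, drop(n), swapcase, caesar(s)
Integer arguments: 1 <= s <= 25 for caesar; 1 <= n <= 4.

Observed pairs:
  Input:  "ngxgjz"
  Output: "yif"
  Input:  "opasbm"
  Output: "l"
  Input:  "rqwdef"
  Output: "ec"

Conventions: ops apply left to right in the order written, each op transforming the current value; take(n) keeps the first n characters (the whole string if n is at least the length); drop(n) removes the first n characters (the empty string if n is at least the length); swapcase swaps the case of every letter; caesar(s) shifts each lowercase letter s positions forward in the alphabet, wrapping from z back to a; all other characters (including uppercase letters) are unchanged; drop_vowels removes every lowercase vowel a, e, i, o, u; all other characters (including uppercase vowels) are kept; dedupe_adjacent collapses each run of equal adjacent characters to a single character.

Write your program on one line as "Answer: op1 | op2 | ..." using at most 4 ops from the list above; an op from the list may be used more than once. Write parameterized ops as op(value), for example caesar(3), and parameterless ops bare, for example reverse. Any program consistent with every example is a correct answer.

drop_vowels | drop(3) | reverse | caesar(25)

Check, running the answer program on each example:
  "ngxgjz" -> "ngxgjz" -> "gjz" -> "zjg" -> "yif"
  "opasbm" -> "psbm" -> "m" -> "m" -> "l"
  "rqwdef" -> "rqwdf" -> "df" -> "fd" -> "ec"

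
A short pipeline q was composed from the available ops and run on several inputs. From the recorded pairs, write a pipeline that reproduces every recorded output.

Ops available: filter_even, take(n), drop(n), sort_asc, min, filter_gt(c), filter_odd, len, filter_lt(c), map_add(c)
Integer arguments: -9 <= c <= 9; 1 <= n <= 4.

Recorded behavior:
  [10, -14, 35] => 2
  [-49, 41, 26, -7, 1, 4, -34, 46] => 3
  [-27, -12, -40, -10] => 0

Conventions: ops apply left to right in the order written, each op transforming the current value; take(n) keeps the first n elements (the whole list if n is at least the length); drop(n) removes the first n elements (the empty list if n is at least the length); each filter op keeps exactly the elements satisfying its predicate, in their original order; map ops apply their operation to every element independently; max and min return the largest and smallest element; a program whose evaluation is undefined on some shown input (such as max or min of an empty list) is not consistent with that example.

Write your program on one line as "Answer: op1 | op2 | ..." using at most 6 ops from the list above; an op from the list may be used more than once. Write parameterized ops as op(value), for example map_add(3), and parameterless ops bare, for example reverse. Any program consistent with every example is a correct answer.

filter_gt(-5) | sort_asc | map_add(8) | take(3) | len

Check, running the answer program on each example:
  [10, -14, 35] -> [10, 35] -> [10, 35] -> [18, 43] -> [18, 43] -> 2
  [-49, 41, 26, -7, 1, 4, -34, 46] -> [41, 26, 1, 4, 46] -> [1, 4, 26, 41, 46] -> [9, 12, 34, 49, 54] -> [9, 12, 34] -> 3
  [-27, -12, -40, -10] -> [] -> [] -> [] -> [] -> 0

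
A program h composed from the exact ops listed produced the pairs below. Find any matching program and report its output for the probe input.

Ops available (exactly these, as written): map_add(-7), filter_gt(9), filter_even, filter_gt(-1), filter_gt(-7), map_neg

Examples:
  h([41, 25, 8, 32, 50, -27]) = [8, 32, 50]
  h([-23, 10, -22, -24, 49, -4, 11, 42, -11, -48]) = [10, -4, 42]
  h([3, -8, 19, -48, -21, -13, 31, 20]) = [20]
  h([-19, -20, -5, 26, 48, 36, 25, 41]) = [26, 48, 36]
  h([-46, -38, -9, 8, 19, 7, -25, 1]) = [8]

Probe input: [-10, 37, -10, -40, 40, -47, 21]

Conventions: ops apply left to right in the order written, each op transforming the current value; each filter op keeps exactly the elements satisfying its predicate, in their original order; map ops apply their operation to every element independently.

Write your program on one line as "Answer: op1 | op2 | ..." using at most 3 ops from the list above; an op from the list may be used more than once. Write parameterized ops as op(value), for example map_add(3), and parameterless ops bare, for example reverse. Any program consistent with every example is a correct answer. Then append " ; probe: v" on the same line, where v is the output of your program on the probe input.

filter_gt(-7) | filter_even ; probe: [40]

Check, running the answer program on each example:
  [41, 25, 8, 32, 50, -27] -> [41, 25, 8, 32, 50] -> [8, 32, 50]
  [-23, 10, -22, -24, 49, -4, 11, 42, -11, -48] -> [10, 49, -4, 11, 42] -> [10, -4, 42]
  [3, -8, 19, -48, -21, -13, 31, 20] -> [3, 19, 31, 20] -> [20]
  [-19, -20, -5, 26, 48, 36, 25, 41] -> [-5, 26, 48, 36, 25, 41] -> [26, 48, 36]
  [-46, -38, -9, 8, 19, 7, -25, 1] -> [8, 19, 7, 1] -> [8]
  probe: [-10, 37, -10, -40, 40, -47, 21] -> [37, 40, 21] -> [40]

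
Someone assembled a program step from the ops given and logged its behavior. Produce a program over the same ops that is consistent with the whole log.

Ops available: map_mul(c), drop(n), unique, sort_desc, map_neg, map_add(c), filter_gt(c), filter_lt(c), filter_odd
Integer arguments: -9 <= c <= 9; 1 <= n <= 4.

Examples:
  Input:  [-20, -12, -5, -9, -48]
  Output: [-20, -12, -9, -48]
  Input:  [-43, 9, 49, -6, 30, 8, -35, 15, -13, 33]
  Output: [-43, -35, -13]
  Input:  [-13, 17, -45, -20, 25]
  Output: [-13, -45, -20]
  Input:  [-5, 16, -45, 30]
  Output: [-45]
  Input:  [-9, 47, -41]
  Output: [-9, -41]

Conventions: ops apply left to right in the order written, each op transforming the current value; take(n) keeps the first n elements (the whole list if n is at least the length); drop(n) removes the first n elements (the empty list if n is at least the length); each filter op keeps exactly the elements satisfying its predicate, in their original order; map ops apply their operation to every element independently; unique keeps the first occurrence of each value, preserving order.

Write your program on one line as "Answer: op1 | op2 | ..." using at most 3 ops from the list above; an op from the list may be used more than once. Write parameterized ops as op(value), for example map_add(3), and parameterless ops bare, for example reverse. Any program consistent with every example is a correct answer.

map_neg | filter_gt(6) | map_neg

Check, running the answer program on each example:
  [-20, -12, -5, -9, -48] -> [20, 12, 5, 9, 48] -> [20, 12, 9, 48] -> [-20, -12, -9, -48]
  [-43, 9, 49, -6, 30, 8, -35, 15, -13, 33] -> [43, -9, -49, 6, -30, -8, 35, -15, 13, -33] -> [43, 35, 13] -> [-43, -35, -13]
  [-13, 17, -45, -20, 25] -> [13, -17, 45, 20, -25] -> [13, 45, 20] -> [-13, -45, -20]
  [-5, 16, -45, 30] -> [5, -16, 45, -30] -> [45] -> [-45]
  [-9, 47, -41] -> [9, -47, 41] -> [9, 41] -> [-9, -41]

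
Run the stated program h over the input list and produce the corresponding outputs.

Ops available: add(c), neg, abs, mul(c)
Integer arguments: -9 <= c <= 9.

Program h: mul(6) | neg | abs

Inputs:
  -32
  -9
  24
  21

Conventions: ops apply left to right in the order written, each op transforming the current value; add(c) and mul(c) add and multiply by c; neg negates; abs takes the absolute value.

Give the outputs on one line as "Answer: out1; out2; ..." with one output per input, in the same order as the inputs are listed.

Execution, op by op:
  -32 -> -192 -> 192 -> 192
  -9 -> -54 -> 54 -> 54
  24 -> 144 -> -144 -> 144
  21 -> 126 -> -126 -> 126

192; 54; 144; 126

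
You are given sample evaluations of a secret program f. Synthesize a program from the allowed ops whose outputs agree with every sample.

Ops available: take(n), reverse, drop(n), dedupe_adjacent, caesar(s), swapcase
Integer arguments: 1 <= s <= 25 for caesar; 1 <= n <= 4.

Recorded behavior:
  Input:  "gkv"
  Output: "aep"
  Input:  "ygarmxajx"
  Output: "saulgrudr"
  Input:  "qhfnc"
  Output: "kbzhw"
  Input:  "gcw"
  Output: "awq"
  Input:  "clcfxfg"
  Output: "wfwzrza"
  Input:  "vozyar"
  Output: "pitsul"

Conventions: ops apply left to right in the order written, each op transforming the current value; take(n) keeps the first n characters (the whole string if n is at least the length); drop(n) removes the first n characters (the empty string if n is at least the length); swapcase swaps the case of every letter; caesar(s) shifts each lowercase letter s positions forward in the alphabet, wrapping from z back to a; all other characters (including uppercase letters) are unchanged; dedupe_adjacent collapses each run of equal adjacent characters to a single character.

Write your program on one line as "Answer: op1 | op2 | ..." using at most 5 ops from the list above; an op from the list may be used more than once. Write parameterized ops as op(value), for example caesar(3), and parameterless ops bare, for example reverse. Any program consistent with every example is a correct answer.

reverse | caesar(1) | caesar(19) | reverse

Check, running the answer program on each example:
  "gkv" -> "vkg" -> "wlh" -> "pea" -> "aep"
  "ygarmxajx" -> "xjaxmragy" -> "ykbynsbhz" -> "rdurgluas" -> "saulgrudr"
  "qhfnc" -> "cnfhq" -> "dogir" -> "whzbk" -> "kbzhw"
  "gcw" -> "wcg" -> "xdh" -> "qwa" -> "awq"
  "clcfxfg" -> "gfxfclc" -> "hgygdmd" -> "azrzwfw" -> "wfwzrza"
  "vozyar" -> "rayzov" -> "sbzapw" -> "lustip" -> "pitsul"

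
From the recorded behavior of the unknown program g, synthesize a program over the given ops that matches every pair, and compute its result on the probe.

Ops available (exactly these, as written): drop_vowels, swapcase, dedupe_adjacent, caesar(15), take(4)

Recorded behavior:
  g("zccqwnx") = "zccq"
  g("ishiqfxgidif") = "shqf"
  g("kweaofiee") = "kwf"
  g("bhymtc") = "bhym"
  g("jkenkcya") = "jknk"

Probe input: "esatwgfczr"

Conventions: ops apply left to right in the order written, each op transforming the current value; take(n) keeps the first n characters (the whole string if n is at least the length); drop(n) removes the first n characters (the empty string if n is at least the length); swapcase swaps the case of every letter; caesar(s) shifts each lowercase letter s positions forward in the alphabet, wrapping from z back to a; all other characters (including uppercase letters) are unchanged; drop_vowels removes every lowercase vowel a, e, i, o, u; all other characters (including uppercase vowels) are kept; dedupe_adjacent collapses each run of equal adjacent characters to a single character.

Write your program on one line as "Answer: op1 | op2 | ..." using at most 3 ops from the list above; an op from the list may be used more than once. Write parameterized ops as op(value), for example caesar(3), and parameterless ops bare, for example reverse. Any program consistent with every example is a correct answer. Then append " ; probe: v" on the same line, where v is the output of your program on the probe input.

drop_vowels | take(4) ; probe: "stwg"

Check, running the answer program on each example:
  "zccqwnx" -> "zccqwnx" -> "zccq"
  "ishiqfxgidif" -> "shqfxgdf" -> "shqf"
  "kweaofiee" -> "kwf" -> "kwf"
  "bhymtc" -> "bhymtc" -> "bhym"
  "jkenkcya" -> "jknkcy" -> "jknk"
  probe: "esatwgfczr" -> "stwgfczr" -> "stwg"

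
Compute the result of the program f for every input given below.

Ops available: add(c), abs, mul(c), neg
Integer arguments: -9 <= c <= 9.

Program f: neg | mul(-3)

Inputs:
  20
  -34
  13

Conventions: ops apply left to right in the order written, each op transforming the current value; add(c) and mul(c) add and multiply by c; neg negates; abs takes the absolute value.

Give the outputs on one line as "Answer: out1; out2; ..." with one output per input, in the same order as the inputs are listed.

60; -102; 39

Execution, op by op:
  20 -> -20 -> 60
  -34 -> 34 -> -102
  13 -> -13 -> 39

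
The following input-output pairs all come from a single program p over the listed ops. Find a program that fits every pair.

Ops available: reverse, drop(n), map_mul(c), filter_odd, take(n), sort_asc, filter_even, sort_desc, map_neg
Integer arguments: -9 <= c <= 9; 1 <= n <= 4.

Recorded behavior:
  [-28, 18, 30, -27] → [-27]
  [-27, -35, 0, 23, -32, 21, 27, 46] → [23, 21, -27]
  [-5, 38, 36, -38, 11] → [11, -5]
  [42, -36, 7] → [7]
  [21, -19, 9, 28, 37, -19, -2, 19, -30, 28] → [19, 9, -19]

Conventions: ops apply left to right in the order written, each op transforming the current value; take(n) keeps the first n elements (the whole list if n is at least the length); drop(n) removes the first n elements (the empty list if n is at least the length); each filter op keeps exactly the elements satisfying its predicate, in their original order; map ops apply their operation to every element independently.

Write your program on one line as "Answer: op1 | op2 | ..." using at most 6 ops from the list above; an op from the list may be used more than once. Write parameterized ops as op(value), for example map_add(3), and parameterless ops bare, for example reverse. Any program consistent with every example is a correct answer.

sort_asc | filter_odd | take(4) | reverse | take(3)

Check, running the answer program on each example:
  [-28, 18, 30, -27] -> [-28, -27, 18, 30] -> [-27] -> [-27] -> [-27] -> [-27]
  [-27, -35, 0, 23, -32, 21, 27, 46] -> [-35, -32, -27, 0, 21, 23, 27, 46] -> [-35, -27, 21, 23, 27] -> [-35, -27, 21, 23] -> [23, 21, -27, -35] -> [23, 21, -27]
  [-5, 38, 36, -38, 11] -> [-38, -5, 11, 36, 38] -> [-5, 11] -> [-5, 11] -> [11, -5] -> [11, -5]
  [42, -36, 7] -> [-36, 7, 42] -> [7] -> [7] -> [7] -> [7]
  [21, -19, 9, 28, 37, -19, -2, 19, -30, 28] -> [-30, -19, -19, -2, 9, 19, 21, 28, 28, 37] -> [-19, -19, 9, 19, 21, 37] -> [-19, -19, 9, 19] -> [19, 9, -19, -19] -> [19, 9, -19]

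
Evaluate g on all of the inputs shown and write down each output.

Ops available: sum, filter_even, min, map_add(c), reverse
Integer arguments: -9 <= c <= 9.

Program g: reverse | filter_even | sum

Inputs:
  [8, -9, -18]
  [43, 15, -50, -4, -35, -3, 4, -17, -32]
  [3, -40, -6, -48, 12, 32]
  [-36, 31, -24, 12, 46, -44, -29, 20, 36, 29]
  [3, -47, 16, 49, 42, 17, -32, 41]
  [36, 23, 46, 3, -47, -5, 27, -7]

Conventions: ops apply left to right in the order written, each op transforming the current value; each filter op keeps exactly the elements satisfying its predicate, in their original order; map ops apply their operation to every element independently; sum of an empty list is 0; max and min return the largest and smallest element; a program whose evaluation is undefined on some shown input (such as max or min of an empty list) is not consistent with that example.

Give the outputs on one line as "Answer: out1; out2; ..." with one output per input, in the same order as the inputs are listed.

-10; -82; -50; 10; 26; 82

Execution, op by op:
  [8, -9, -18] -> [-18, -9, 8] -> [-18, 8] -> -10
  [43, 15, -50, -4, -35, -3, 4, -17, -32] -> [-32, -17, 4, -3, -35, -4, -50, 15, 43] -> [-32, 4, -4, -50] -> -82
  [3, -40, -6, -48, 12, 32] -> [32, 12, -48, -6, -40, 3] -> [32, 12, -48, -6, -40] -> -50
  [-36, 31, -24, 12, 46, -44, -29, 20, 36, 29] -> [29, 36, 20, -29, -44, 46, 12, -24, 31, -36] -> [36, 20, -44, 46, 12, -24, -36] -> 10
  [3, -47, 16, 49, 42, 17, -32, 41] -> [41, -32, 17, 42, 49, 16, -47, 3] -> [-32, 42, 16] -> 26
  [36, 23, 46, 3, -47, -5, 27, -7] -> [-7, 27, -5, -47, 3, 46, 23, 36] -> [46, 36] -> 82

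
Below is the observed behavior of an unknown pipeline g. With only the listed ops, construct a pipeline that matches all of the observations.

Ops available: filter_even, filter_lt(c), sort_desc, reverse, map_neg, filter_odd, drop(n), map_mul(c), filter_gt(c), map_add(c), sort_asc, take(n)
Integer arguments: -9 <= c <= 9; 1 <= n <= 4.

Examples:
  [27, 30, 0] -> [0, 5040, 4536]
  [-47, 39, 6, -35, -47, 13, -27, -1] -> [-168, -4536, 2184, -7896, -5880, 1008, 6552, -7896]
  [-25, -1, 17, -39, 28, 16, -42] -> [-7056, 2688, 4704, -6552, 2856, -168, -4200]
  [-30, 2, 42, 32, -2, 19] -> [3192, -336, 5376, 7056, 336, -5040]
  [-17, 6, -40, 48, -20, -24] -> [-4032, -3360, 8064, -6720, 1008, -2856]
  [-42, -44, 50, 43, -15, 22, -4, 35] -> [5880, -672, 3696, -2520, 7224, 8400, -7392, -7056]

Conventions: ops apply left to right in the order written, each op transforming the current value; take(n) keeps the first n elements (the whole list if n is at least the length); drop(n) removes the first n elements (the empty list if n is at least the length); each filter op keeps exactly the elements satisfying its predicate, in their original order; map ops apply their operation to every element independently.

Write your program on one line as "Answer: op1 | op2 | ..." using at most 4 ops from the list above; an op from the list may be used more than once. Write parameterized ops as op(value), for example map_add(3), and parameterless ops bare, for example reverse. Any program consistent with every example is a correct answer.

map_mul(-7) | map_mul(4) | map_mul(-6) | reverse

Check, running the answer program on each example:
  [27, 30, 0] -> [-189, -210, 0] -> [-756, -840, 0] -> [4536, 5040, 0] -> [0, 5040, 4536]
  [-47, 39, 6, -35, -47, 13, -27, -1] -> [329, -273, -42, 245, 329, -91, 189, 7] -> [1316, -1092, -168, 980, 1316, -364, 756, 28] -> [-7896, 6552, 1008, -5880, -7896, 2184, -4536, -168] -> [-168, -4536, 2184, -7896, -5880, 1008, 6552, -7896]
  [-25, -1, 17, -39, 28, 16, -42] -> [175, 7, -119, 273, -196, -112, 294] -> [700, 28, -476, 1092, -784, -448, 1176] -> [-4200, -168, 2856, -6552, 4704, 2688, -7056] -> [-7056, 2688, 4704, -6552, 2856, -168, -4200]
  [-30, 2, 42, 32, -2, 19] -> [210, -14, -294, -224, 14, -133] -> [840, -56, -1176, -896, 56, -532] -> [-5040, 336, 7056, 5376, -336, 3192] -> [3192, -336, 5376, 7056, 336, -5040]
  [-17, 6, -40, 48, -20, -24] -> [119, -42, 280, -336, 140, 168] -> [476, -168, 1120, -1344, 560, 672] -> [-2856, 1008, -6720, 8064, -3360, -4032] -> [-4032, -3360, 8064, -6720, 1008, -2856]
  [-42, -44, 50, 43, -15, 22, -4, 35] -> [294, 308, -350, -301, 105, -154, 28, -245] -> [1176, 1232, -1400, -1204, 420, -616, 112, -980] -> [-7056, -7392, 8400, 7224, -2520, 3696, -672, 5880] -> [5880, -672, 3696, -2520, 7224, 8400, -7392, -7056]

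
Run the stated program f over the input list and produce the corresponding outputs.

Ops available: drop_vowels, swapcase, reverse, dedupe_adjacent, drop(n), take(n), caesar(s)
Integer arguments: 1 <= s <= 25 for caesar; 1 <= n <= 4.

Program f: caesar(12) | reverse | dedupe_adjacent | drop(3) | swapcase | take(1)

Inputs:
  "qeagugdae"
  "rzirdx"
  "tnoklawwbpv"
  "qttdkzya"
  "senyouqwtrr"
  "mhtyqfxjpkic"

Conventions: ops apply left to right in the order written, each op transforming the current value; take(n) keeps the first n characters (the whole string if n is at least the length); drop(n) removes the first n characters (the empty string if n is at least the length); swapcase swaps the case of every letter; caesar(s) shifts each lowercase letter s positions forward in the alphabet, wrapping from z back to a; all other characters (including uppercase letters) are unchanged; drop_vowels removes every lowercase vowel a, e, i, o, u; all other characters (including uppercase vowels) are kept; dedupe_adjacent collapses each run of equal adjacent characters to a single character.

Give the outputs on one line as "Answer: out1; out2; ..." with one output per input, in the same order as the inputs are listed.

Execution, op by op:
  "qeagugdae" -> "cqmsgspmq" -> "qmpsgsmqc" -> "qmpsgsmqc" -> "sgsmqc" -> "SGSMQC" -> "S"
  "rzirdx" -> "dludpj" -> "jpduld" -> "jpduld" -> "uld" -> "ULD" -> "U"
  "tnoklawwbpv" -> "fzawxmiinbh" -> "hbniimxwazf" -> "hbnimxwazf" -> "imxwazf" -> "IMXWAZF" -> "I"
  "qttdkzya" -> "cffpwlkm" -> "mklwpffc" -> "mklwpfc" -> "wpfc" -> "WPFC" -> "W"
  "senyouqwtrr" -> "eqzkagcifdd" -> "ddficgakzqe" -> "dficgakzqe" -> "cgakzqe" -> "CGAKZQE" -> "C"
  "mhtyqfxjpkic" -> "ytfkcrjvbwuo" -> "ouwbvjrckfty" -> "ouwbvjrckfty" -> "bvjrckfty" -> "BVJRCKFTY" -> "B"

"S"; "U"; "I"; "W"; "C"; "B"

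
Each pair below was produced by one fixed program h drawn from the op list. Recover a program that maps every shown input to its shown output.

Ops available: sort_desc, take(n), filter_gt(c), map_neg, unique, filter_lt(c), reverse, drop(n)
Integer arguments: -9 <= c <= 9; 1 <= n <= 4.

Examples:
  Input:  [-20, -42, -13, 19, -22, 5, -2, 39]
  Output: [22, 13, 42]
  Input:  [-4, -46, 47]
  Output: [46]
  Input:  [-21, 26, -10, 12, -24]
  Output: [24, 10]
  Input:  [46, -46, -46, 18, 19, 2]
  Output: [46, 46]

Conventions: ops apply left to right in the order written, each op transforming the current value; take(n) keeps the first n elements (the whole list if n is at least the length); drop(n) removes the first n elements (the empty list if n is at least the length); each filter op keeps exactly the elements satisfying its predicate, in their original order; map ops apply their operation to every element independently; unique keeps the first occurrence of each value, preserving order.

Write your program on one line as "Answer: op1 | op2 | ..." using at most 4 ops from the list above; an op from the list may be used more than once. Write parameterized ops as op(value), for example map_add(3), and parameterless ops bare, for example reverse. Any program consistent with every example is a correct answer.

drop(1) | filter_lt(-4) | map_neg | reverse

Check, running the answer program on each example:
  [-20, -42, -13, 19, -22, 5, -2, 39] -> [-42, -13, 19, -22, 5, -2, 39] -> [-42, -13, -22] -> [42, 13, 22] -> [22, 13, 42]
  [-4, -46, 47] -> [-46, 47] -> [-46] -> [46] -> [46]
  [-21, 26, -10, 12, -24] -> [26, -10, 12, -24] -> [-10, -24] -> [10, 24] -> [24, 10]
  [46, -46, -46, 18, 19, 2] -> [-46, -46, 18, 19, 2] -> [-46, -46] -> [46, 46] -> [46, 46]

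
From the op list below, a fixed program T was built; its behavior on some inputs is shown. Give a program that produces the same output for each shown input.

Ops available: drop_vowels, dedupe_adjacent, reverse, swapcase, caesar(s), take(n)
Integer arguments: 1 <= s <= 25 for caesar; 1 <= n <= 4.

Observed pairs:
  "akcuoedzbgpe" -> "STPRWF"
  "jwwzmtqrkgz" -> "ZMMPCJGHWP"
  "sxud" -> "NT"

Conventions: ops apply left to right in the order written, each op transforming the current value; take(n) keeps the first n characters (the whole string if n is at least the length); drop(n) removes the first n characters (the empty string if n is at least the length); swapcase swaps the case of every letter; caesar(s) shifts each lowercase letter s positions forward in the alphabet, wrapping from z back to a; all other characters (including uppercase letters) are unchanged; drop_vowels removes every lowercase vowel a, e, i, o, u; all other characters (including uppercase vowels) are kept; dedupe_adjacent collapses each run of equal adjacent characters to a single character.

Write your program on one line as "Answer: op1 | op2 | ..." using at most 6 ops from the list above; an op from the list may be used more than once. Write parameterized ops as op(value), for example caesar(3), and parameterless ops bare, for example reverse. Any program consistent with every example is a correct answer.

drop_vowels | caesar(4) | caesar(12) | drop_vowels | swapcase

Check, running the answer program on each example:
  "akcuoedzbgpe" -> "kcdzbgp" -> "oghdfkt" -> "astprwf" -> "stprwf" -> "STPRWF"
  "jwwzmtqrkgz" -> "jwwzmtqrkgz" -> "naadqxuvokd" -> "zmmpcjghawp" -> "zmmpcjghwp" -> "ZMMPCJGHWP"
  "sxud" -> "sxd" -> "wbh" -> "int" -> "nt" -> "NT"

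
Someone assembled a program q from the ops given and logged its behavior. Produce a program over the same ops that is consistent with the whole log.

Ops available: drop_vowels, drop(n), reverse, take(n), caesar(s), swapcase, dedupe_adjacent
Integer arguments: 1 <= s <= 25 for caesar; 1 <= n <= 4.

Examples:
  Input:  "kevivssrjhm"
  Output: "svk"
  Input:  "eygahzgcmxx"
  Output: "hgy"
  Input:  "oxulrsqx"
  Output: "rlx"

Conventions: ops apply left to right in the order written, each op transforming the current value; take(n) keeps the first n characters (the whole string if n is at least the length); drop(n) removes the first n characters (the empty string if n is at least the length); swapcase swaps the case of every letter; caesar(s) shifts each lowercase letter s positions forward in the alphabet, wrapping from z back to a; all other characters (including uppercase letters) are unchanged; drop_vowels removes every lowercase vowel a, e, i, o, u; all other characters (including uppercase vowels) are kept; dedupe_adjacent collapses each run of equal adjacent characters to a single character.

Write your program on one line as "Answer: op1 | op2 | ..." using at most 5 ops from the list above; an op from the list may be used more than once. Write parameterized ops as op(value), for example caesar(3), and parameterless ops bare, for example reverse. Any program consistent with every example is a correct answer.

drop_vowels | dedupe_adjacent | take(3) | reverse

Check, running the answer program on each example:
  "kevivssrjhm" -> "kvvssrjhm" -> "kvsrjhm" -> "kvs" -> "svk"
  "eygahzgcmxx" -> "yghzgcmxx" -> "yghzgcmx" -> "ygh" -> "hgy"
  "oxulrsqx" -> "xlrsqx" -> "xlrsqx" -> "xlr" -> "rlx"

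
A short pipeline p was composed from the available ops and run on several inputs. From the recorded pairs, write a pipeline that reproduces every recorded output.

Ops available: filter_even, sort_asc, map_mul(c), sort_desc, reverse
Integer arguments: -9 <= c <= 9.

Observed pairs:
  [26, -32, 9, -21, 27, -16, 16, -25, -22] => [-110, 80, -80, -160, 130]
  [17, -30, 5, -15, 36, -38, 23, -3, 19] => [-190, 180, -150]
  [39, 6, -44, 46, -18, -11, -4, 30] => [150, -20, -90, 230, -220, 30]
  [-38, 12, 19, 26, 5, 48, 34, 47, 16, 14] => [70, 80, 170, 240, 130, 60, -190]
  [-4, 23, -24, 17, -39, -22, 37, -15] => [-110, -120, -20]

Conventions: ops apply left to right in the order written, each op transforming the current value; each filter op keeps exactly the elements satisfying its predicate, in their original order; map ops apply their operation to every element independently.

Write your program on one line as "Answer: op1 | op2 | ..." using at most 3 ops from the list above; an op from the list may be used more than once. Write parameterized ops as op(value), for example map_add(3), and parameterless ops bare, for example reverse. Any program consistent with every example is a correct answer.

filter_even | map_mul(5) | reverse

Check, running the answer program on each example:
  [26, -32, 9, -21, 27, -16, 16, -25, -22] -> [26, -32, -16, 16, -22] -> [130, -160, -80, 80, -110] -> [-110, 80, -80, -160, 130]
  [17, -30, 5, -15, 36, -38, 23, -3, 19] -> [-30, 36, -38] -> [-150, 180, -190] -> [-190, 180, -150]
  [39, 6, -44, 46, -18, -11, -4, 30] -> [6, -44, 46, -18, -4, 30] -> [30, -220, 230, -90, -20, 150] -> [150, -20, -90, 230, -220, 30]
  [-38, 12, 19, 26, 5, 48, 34, 47, 16, 14] -> [-38, 12, 26, 48, 34, 16, 14] -> [-190, 60, 130, 240, 170, 80, 70] -> [70, 80, 170, 240, 130, 60, -190]
  [-4, 23, -24, 17, -39, -22, 37, -15] -> [-4, -24, -22] -> [-20, -120, -110] -> [-110, -120, -20]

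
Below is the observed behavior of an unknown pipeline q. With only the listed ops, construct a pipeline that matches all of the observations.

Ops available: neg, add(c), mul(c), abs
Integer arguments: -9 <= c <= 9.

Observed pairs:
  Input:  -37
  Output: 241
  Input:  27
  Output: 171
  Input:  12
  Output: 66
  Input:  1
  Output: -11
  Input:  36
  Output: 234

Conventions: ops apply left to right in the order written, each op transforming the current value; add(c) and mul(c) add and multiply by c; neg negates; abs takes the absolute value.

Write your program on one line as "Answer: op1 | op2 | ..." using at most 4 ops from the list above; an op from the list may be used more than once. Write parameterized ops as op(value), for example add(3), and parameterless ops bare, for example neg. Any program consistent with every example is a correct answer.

mul(7) | abs | add(-9) | add(-9)

Check, running the answer program on each example:
  -37 -> -259 -> 259 -> 250 -> 241
  27 -> 189 -> 189 -> 180 -> 171
  12 -> 84 -> 84 -> 75 -> 66
  1 -> 7 -> 7 -> -2 -> -11
  36 -> 252 -> 252 -> 243 -> 234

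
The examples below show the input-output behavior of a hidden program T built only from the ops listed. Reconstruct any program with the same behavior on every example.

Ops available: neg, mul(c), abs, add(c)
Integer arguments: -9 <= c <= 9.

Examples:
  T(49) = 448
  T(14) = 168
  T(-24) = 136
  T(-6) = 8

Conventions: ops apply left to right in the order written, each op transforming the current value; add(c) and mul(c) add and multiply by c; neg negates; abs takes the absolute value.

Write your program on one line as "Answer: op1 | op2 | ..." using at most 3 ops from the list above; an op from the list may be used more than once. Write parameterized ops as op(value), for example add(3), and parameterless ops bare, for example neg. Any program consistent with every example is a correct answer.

add(7) | mul(8) | abs

Check, running the answer program on each example:
  49 -> 56 -> 448 -> 448
  14 -> 21 -> 168 -> 168
  -24 -> -17 -> -136 -> 136
  -6 -> 1 -> 8 -> 8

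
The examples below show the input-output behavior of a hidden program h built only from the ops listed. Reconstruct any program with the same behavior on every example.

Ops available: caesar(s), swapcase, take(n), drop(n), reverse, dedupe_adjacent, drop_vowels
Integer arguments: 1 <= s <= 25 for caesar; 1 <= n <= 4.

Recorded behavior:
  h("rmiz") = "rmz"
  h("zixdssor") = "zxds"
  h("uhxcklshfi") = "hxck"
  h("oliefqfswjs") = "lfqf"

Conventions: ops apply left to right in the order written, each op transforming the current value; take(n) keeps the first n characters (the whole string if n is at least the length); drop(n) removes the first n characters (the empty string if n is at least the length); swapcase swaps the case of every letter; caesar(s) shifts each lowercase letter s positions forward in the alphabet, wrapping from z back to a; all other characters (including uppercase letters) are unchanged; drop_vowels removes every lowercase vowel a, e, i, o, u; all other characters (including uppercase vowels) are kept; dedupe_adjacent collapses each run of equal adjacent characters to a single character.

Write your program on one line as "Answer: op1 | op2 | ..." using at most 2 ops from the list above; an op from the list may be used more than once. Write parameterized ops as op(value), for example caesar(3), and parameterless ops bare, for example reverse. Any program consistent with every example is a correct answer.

drop_vowels | take(4)

Check, running the answer program on each example:
  "rmiz" -> "rmz" -> "rmz"
  "zixdssor" -> "zxdssr" -> "zxds"
  "uhxcklshfi" -> "hxcklshf" -> "hxck"
  "oliefqfswjs" -> "lfqfswjs" -> "lfqf"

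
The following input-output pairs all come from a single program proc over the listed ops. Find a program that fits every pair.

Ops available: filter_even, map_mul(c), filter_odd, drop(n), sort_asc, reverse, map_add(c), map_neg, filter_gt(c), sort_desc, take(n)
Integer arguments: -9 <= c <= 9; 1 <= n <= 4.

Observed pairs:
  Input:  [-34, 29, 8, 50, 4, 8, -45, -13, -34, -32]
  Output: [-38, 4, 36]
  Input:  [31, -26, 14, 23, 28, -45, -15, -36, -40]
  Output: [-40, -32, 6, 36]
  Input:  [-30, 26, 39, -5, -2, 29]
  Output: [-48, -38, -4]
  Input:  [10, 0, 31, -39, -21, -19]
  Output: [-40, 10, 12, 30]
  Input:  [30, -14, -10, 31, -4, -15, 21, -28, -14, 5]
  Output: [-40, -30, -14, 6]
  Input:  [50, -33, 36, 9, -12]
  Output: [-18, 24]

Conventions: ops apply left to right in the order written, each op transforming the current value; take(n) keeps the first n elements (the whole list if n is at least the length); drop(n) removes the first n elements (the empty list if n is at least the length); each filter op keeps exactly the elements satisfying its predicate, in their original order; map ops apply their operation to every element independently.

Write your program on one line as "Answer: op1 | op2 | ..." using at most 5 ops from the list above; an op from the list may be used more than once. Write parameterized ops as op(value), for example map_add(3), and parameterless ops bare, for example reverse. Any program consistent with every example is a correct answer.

map_add(9) | map_neg | filter_even | sort_asc

Check, running the answer program on each example:
  [-34, 29, 8, 50, 4, 8, -45, -13, -34, -32] -> [-25, 38, 17, 59, 13, 17, -36, -4, -25, -23] -> [25, -38, -17, -59, -13, -17, 36, 4, 25, 23] -> [-38, 36, 4] -> [-38, 4, 36]
  [31, -26, 14, 23, 28, -45, -15, -36, -40] -> [40, -17, 23, 32, 37, -36, -6, -27, -31] -> [-40, 17, -23, -32, -37, 36, 6, 27, 31] -> [-40, -32, 36, 6] -> [-40, -32, 6, 36]
  [-30, 26, 39, -5, -2, 29] -> [-21, 35, 48, 4, 7, 38] -> [21, -35, -48, -4, -7, -38] -> [-48, -4, -38] -> [-48, -38, -4]
  [10, 0, 31, -39, -21, -19] -> [19, 9, 40, -30, -12, -10] -> [-19, -9, -40, 30, 12, 10] -> [-40, 30, 12, 10] -> [-40, 10, 12, 30]
  [30, -14, -10, 31, -4, -15, 21, -28, -14, 5] -> [39, -5, -1, 40, 5, -6, 30, -19, -5, 14] -> [-39, 5, 1, -40, -5, 6, -30, 19, 5, -14] -> [-40, 6, -30, -14] -> [-40, -30, -14, 6]
  [50, -33, 36, 9, -12] -> [59, -24, 45, 18, -3] -> [-59, 24, -45, -18, 3] -> [24, -18] -> [-18, 24]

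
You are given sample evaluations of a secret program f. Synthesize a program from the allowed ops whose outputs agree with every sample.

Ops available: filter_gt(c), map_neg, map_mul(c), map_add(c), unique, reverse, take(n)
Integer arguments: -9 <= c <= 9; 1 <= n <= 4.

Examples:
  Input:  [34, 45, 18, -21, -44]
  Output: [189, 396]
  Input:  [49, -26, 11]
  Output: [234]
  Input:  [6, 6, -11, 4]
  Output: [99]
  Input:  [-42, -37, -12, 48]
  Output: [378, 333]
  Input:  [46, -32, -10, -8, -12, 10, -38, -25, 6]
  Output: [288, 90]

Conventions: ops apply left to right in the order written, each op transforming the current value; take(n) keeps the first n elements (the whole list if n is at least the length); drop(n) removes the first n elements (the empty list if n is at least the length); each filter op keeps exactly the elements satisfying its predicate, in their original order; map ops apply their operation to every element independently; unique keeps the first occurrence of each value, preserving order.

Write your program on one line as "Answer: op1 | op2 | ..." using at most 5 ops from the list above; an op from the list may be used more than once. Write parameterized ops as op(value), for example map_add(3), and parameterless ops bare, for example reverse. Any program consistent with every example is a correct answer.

map_mul(-9) | unique | filter_gt(0) | take(2)

Check, running the answer program on each example:
  [34, 45, 18, -21, -44] -> [-306, -405, -162, 189, 396] -> [-306, -405, -162, 189, 396] -> [189, 396] -> [189, 396]
  [49, -26, 11] -> [-441, 234, -99] -> [-441, 234, -99] -> [234] -> [234]
  [6, 6, -11, 4] -> [-54, -54, 99, -36] -> [-54, 99, -36] -> [99] -> [99]
  [-42, -37, -12, 48] -> [378, 333, 108, -432] -> [378, 333, 108, -432] -> [378, 333, 108] -> [378, 333]
  [46, -32, -10, -8, -12, 10, -38, -25, 6] -> [-414, 288, 90, 72, 108, -90, 342, 225, -54] -> [-414, 288, 90, 72, 108, -90, 342, 225, -54] -> [288, 90, 72, 108, 342, 225] -> [288, 90]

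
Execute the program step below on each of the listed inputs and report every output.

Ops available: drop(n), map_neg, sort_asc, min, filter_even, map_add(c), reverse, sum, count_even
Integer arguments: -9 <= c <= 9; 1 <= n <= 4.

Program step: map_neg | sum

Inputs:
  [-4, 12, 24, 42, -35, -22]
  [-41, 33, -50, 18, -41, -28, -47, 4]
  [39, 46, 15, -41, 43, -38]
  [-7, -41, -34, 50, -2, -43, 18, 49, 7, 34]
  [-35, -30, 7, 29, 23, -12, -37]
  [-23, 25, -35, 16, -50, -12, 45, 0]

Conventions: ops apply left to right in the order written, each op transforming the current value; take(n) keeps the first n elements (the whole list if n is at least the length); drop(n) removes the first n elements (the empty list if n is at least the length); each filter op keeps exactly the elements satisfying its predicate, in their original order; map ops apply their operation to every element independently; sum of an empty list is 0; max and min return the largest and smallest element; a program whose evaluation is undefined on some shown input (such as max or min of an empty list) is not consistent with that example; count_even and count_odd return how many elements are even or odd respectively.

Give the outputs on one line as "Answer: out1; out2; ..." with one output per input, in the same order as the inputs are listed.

Execution, op by op:
  [-4, 12, 24, 42, -35, -22] -> [4, -12, -24, -42, 35, 22] -> -17
  [-41, 33, -50, 18, -41, -28, -47, 4] -> [41, -33, 50, -18, 41, 28, 47, -4] -> 152
  [39, 46, 15, -41, 43, -38] -> [-39, -46, -15, 41, -43, 38] -> -64
  [-7, -41, -34, 50, -2, -43, 18, 49, 7, 34] -> [7, 41, 34, -50, 2, 43, -18, -49, -7, -34] -> -31
  [-35, -30, 7, 29, 23, -12, -37] -> [35, 30, -7, -29, -23, 12, 37] -> 55
  [-23, 25, -35, 16, -50, -12, 45, 0] -> [23, -25, 35, -16, 50, 12, -45, 0] -> 34

-17; 152; -64; -31; 55; 34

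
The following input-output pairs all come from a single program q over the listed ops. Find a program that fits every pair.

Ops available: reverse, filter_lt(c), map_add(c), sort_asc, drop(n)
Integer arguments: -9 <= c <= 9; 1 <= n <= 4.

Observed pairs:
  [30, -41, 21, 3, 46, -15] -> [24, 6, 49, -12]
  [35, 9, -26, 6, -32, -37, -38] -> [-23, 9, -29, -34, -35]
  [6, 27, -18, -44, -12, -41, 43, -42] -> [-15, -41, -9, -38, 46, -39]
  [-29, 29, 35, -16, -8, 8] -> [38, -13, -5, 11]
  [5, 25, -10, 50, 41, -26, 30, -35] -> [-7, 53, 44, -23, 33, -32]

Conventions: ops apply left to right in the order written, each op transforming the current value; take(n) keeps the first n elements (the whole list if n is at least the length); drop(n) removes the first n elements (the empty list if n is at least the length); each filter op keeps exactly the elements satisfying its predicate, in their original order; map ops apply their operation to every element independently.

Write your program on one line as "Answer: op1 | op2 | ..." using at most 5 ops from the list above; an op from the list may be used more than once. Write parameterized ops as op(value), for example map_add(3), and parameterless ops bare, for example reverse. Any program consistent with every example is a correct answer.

drop(2) | reverse | map_add(3) | reverse

Check, running the answer program on each example:
  [30, -41, 21, 3, 46, -15] -> [21, 3, 46, -15] -> [-15, 46, 3, 21] -> [-12, 49, 6, 24] -> [24, 6, 49, -12]
  [35, 9, -26, 6, -32, -37, -38] -> [-26, 6, -32, -37, -38] -> [-38, -37, -32, 6, -26] -> [-35, -34, -29, 9, -23] -> [-23, 9, -29, -34, -35]
  [6, 27, -18, -44, -12, -41, 43, -42] -> [-18, -44, -12, -41, 43, -42] -> [-42, 43, -41, -12, -44, -18] -> [-39, 46, -38, -9, -41, -15] -> [-15, -41, -9, -38, 46, -39]
  [-29, 29, 35, -16, -8, 8] -> [35, -16, -8, 8] -> [8, -8, -16, 35] -> [11, -5, -13, 38] -> [38, -13, -5, 11]
  [5, 25, -10, 50, 41, -26, 30, -35] -> [-10, 50, 41, -26, 30, -35] -> [-35, 30, -26, 41, 50, -10] -> [-32, 33, -23, 44, 53, -7] -> [-7, 53, 44, -23, 33, -32]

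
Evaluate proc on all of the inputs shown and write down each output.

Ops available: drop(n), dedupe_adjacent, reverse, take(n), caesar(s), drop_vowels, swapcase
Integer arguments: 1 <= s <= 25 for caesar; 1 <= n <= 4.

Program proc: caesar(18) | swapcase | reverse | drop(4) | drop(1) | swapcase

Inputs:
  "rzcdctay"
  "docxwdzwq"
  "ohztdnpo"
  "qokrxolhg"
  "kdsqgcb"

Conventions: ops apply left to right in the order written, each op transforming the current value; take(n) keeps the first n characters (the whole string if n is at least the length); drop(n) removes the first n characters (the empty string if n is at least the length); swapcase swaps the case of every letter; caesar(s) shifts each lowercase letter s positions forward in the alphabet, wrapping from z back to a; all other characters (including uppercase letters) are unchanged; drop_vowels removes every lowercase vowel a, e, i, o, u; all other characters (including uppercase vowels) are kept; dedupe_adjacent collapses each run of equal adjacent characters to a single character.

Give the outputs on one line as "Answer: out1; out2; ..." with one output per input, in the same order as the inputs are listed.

Execution, op by op:
  "rzcdctay" -> "jruvulsq" -> "JRUVULSQ" -> "QSLUVURJ" -> "VURJ" -> "URJ" -> "urj"
  "docxwdzwq" -> "vgupovroi" -> "VGUPOVROI" -> "IORVOPUGV" -> "OPUGV" -> "PUGV" -> "pugv"
  "ohztdnpo" -> "gzrlvfhg" -> "GZRLVFHG" -> "GHFVLRZG" -> "LRZG" -> "RZG" -> "rzg"
  "qokrxolhg" -> "igcjpgdzy" -> "IGCJPGDZY" -> "YZDGPJCGI" -> "PJCGI" -> "JCGI" -> "jcgi"
  "kdsqgcb" -> "cvkiyut" -> "CVKIYUT" -> "TUYIKVC" -> "KVC" -> "VC" -> "vc"

"urj"; "pugv"; "rzg"; "jcgi"; "vc"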